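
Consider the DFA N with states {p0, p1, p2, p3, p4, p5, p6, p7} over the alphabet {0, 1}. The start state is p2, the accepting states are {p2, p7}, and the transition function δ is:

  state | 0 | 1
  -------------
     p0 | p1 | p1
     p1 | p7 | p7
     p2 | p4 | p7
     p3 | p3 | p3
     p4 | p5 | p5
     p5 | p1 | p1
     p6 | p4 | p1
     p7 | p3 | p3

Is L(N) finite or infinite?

finite

The useful states (reachable from p2 and able to reach an accepting state) are {p1, p2, p4, p5, p7}.
Restricted to these states the transition graph has no cycle, so every accepting path has bounded length and L is finite.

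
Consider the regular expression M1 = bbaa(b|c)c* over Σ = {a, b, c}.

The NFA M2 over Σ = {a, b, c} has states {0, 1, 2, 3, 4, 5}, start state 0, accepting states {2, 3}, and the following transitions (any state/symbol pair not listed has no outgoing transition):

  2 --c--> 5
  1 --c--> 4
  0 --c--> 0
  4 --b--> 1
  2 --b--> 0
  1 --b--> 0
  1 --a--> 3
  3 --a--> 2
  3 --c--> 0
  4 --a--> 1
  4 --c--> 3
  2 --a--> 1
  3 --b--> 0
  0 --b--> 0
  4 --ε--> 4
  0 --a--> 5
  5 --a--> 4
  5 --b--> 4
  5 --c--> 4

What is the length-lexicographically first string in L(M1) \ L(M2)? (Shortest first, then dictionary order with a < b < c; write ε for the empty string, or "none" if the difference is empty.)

The string bbaab is accepted by M1 but not by M2.
No shorter string lies in the difference, and bbaab is the lexicographically first length-5 string in L(M1) \ L(M2).

bbaab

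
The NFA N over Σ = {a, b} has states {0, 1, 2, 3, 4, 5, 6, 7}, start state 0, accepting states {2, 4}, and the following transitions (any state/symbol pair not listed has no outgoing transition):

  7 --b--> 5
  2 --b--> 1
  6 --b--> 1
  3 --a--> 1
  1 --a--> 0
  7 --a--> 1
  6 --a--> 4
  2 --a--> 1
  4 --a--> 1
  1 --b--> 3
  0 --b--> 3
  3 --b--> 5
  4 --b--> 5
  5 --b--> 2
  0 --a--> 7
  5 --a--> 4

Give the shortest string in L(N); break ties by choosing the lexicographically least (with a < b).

A breadth-first search from 0 reaches an accepting state first via the path 0 → 7 → 5 → 4 on input aba.
No string of length < 3 is accepted (BFS exhausts all shorter strings without reaching an accepting state), and aba is the lexicographically least accepting string of length 3.

aba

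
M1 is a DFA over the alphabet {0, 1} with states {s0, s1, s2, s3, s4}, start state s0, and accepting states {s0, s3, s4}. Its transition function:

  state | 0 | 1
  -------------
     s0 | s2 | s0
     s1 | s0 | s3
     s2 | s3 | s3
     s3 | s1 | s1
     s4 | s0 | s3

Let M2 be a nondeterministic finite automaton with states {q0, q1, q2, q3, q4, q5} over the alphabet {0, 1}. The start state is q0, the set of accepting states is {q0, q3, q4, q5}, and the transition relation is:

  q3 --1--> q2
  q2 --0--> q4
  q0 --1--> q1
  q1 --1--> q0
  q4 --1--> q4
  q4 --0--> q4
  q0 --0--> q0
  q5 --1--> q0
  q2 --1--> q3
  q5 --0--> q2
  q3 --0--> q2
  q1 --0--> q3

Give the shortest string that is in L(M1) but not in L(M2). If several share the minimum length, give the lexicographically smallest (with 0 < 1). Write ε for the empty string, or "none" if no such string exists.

The string 1 is accepted by M1 but not by M2.
No shorter string lies in the difference, and 1 is the lexicographically first length-1 string in L(M1) \ L(M2).

1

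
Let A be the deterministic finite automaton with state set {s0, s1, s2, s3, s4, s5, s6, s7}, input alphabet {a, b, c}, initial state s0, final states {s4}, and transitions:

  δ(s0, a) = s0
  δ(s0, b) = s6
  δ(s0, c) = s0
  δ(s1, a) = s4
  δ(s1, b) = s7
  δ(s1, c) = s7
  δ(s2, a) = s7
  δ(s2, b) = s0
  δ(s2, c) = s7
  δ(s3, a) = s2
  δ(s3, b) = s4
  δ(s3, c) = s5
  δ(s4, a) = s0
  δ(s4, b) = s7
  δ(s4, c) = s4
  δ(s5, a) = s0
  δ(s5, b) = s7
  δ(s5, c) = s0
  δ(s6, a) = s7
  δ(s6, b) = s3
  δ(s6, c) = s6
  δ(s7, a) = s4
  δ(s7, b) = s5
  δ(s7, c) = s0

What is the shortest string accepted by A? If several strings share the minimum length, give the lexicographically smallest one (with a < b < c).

baa

A breadth-first search from s0 reaches an accepting state first via the path s0 → s6 → s7 → s4 on input baa.
No string of length < 3 is accepted (BFS exhausts all shorter strings without reaching an accepting state), and baa is the lexicographically least accepting string of length 3.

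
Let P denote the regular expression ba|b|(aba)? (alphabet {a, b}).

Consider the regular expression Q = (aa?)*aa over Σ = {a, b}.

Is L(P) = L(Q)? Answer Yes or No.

The empty string ε is accepted by P but rejected by Q.
So L(P) ≠ L(Q).

No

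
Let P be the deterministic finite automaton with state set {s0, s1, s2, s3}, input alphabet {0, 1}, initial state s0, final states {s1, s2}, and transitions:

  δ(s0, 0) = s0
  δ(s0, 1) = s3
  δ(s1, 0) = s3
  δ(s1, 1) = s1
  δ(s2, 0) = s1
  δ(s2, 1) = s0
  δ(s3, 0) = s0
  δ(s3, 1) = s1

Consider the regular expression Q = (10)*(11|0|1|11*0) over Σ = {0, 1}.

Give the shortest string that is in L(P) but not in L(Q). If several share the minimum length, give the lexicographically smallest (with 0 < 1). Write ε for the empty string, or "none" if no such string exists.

011

The string 011 is accepted by P but not by Q.
No shorter string lies in the difference, and 011 is the lexicographically first length-3 string in L(P) \ L(Q).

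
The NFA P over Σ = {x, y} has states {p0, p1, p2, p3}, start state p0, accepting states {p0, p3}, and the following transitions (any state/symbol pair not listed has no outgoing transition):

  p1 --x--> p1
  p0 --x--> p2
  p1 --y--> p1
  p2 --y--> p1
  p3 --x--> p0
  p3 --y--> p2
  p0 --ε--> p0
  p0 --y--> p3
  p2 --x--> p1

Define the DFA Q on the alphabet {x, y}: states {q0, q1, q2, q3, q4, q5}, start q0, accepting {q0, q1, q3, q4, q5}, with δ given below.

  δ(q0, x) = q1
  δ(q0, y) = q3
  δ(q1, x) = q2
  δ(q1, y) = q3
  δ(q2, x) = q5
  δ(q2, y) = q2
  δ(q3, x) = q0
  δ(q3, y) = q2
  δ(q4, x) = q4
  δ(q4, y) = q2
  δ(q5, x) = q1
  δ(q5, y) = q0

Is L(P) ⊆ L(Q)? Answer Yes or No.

Exploring the product automaton P × Q from the start pair (p0, q0), following both machines on each input symbol, reaches 9 state pairs: (p0, q0), (p2, q1), (p3, q3), (p1, q2), (p1, q3), (p2, q2), (p1, q5), (p1, q0), (p1, q1).
P accepts in {p0, p3} and Q accepts in {q0, q1, q3, q4, q5}. The reachable pairs whose P-component is accepting are (p0, q0), (p3, q3); in each of them the Q-component is accepting too, so the product for L(P) \ L(Q) (P-component accepting, Q-component rejecting) has no reachable accepting pair and the difference is empty.
Hence every string in L(P) is also in L(Q).

Yes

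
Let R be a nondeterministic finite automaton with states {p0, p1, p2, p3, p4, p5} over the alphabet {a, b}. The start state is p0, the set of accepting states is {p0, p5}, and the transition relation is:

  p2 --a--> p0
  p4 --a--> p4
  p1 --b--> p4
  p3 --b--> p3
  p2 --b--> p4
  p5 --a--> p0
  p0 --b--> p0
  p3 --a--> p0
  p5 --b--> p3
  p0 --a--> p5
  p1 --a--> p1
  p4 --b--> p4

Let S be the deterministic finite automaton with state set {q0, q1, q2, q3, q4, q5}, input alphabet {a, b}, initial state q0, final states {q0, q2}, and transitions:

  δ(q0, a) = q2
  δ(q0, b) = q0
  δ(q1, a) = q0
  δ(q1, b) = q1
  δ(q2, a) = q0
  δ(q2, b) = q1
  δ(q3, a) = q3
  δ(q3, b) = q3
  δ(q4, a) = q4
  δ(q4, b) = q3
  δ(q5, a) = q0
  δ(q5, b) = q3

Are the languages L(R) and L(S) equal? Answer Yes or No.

Yes

Exploring the product automaton R × S from the start pair (p0, q0), following both machines on each input symbol, reaches 3 state pairs: (p0, q0), (p5, q2), (p3, q1).
R accepts in {p0, p5} and S accepts in {q0, q2}. In every reachable pair the two components are either both accepting — (p0, q0), (p5, q2) — or both non-accepting, so no string is accepted by exactly one of the machines: L(R) \ L(S) and L(S) \ L(R) are both empty.
Hence every string is accepted by R iff it is accepted by S, and the two languages coincide.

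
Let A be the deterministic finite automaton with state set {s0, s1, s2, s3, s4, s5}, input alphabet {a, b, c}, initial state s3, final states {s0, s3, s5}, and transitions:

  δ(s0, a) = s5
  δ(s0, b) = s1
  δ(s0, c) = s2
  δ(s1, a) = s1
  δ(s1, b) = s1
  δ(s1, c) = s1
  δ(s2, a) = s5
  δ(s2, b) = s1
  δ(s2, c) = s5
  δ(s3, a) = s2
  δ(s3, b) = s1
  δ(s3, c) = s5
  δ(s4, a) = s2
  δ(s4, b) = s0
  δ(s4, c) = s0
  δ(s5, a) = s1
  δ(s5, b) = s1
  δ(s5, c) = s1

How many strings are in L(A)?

4

The useful subgraph on states {s2, s3, s5} is acyclic, so L(A) is finite; the longest accepting path visits 3 useful states, giving maximum string length 2.
Counting accepting paths from s3 by length: 1 of length 0, 1 of length 1, 2 of length 2. Total 4.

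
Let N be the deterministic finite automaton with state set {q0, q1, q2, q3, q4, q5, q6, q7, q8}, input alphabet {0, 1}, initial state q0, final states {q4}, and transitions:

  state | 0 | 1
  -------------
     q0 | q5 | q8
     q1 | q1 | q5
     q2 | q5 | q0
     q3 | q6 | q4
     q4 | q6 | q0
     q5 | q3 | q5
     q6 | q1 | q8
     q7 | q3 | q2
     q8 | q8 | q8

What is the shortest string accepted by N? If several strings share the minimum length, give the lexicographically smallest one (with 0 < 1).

A breadth-first search from q0 reaches an accepting state first via the path q0 → q5 → q3 → q4 on input 001.
No string of length < 3 is accepted (BFS exhausts all shorter strings without reaching an accepting state), and 001 is the lexicographically least accepting string of length 3.

001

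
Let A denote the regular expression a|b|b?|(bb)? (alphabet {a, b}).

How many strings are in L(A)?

4

The expression has no Kleene star, so L(A) is finite. Expanding the alternatives gives {ε, a, b, bb}.
That is 1 of length 0, 2 of length 1, 1 of length 2: 4 strings in all.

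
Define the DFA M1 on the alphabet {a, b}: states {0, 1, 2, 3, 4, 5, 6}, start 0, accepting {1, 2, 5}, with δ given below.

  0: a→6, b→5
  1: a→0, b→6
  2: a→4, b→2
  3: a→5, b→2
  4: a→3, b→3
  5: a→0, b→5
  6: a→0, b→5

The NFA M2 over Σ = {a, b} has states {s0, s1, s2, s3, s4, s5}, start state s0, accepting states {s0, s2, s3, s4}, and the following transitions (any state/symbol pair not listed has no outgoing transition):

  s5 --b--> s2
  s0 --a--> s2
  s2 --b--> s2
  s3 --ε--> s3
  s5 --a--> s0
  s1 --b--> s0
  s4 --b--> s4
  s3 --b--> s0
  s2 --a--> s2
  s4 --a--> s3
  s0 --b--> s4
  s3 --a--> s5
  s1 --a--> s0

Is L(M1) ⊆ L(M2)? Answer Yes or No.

Yes

Exploring the product automaton M1 × M2 from the start pair (0, s0), following both machines on each input symbol, reaches 8 state pairs: (0, s0), (6, s2), (5, s4), (0, s2), (5, s2), (0, s3), (6, s5), (5, s0).
M1 accepts in {1, 2, 5} and M2 accepts in {s0, s2, s3, s4}. The reachable pairs whose M1-component is accepting are (5, s4), (5, s2), (5, s0); in each of them the M2-component is accepting too, so the product for L(M1) \ L(M2) (M1-component accepting, M2-component rejecting) has no reachable accepting pair and the difference is empty.
Hence every string in L(M1) is also in L(M2).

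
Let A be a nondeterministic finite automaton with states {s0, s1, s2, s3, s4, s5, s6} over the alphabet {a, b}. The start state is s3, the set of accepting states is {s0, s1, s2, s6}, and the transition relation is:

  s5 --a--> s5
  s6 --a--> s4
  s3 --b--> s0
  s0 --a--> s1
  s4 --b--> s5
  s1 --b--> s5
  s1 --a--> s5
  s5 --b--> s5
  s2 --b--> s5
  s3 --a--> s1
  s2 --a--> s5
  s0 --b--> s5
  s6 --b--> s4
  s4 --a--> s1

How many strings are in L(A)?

3

The useful subgraph on states {s0, s1, s3} is acyclic, so L(A) is finite; the longest accepting path visits 3 useful states, giving maximum string length 2.
Counting accepting paths from s3 by length: 2 of length 1, 1 of length 2. Total 3.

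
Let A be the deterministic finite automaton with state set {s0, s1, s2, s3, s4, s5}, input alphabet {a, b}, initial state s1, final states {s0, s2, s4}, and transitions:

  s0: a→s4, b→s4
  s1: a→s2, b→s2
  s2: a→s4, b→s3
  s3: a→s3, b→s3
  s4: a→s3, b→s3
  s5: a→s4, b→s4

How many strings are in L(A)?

The useful subgraph on states {s1, s2, s4} is acyclic, so L(A) is finite; the longest accepting path visits 3 useful states, giving maximum string length 2.
Counting accepting paths from s1 by length: 2 of length 1, 2 of length 2. Total 4.

4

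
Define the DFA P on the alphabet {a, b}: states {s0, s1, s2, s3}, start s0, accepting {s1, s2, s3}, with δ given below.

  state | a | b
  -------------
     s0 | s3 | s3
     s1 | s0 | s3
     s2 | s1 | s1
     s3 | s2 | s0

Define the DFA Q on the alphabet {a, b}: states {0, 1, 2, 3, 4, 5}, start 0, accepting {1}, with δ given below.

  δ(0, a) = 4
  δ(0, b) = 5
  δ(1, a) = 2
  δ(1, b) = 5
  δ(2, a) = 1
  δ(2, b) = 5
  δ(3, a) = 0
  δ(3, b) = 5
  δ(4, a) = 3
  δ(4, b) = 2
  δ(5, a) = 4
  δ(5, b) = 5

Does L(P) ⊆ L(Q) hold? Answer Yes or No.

No

The string a is in L(P) but not in L(Q).
So L(P) ⊄ L(Q).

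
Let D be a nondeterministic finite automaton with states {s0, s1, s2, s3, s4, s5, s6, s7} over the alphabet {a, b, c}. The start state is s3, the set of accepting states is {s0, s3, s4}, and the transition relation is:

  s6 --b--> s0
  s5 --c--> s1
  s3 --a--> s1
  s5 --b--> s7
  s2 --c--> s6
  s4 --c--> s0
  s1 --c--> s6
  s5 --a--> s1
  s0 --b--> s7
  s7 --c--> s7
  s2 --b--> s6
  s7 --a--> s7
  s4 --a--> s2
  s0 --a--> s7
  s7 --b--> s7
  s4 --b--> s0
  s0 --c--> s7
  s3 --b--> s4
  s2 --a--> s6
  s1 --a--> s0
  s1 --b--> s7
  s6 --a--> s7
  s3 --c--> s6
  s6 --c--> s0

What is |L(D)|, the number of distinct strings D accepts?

The useful subgraph on states {s0, s1, s2, s3, s4, s6} is acyclic, so L(D) is finite; the longest accepting path visits 5 useful states, giving maximum string length 4.
Counting accepting paths from s3 by length: 1 of length 0, 1 of length 1, 5 of length 2, 2 of length 3, 6 of length 4. Total 15.

15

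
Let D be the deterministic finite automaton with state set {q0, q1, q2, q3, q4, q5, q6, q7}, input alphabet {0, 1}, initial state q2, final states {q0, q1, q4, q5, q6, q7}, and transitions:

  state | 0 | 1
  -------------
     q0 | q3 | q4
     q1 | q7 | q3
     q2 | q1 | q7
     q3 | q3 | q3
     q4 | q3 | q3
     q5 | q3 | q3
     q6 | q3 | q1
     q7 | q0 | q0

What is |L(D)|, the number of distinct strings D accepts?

The useful subgraph on states {q0, q1, q2, q4, q7} is acyclic, so L(D) is finite; the longest accepting path visits 5 useful states, giving maximum string length 4.
Counting accepting paths from q2 by length: 2 of length 1, 3 of length 2, 4 of length 3, 2 of length 4. Total 11.

11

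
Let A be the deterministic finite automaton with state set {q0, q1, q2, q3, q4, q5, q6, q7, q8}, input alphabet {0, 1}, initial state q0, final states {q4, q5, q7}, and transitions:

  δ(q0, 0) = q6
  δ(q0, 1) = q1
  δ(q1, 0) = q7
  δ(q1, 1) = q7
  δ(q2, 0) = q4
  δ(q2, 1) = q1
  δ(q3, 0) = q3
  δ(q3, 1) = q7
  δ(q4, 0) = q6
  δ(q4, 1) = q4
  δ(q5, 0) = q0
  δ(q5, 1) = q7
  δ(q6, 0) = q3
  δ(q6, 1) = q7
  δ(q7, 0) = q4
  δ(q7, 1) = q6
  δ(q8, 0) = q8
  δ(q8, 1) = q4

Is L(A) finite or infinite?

State q4 is reachable from the start and can reach an accepting state, and it lies on the cycle q4 → q4.
Traversing that cycle any number of times yields accepted strings of unbounded length, so the language is infinite.

infinite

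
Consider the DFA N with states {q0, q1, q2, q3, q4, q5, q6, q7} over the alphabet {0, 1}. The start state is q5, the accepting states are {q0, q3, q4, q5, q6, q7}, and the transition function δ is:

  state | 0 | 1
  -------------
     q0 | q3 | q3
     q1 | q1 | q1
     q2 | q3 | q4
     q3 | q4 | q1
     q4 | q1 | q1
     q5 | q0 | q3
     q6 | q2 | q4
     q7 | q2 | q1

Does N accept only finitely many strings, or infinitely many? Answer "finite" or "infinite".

The useful states (reachable from q5 and able to reach an accepting state) are {q0, q3, q4, q5}.
Restricted to these states the transition graph has no cycle, so every accepting path has bounded length and L is finite.

finite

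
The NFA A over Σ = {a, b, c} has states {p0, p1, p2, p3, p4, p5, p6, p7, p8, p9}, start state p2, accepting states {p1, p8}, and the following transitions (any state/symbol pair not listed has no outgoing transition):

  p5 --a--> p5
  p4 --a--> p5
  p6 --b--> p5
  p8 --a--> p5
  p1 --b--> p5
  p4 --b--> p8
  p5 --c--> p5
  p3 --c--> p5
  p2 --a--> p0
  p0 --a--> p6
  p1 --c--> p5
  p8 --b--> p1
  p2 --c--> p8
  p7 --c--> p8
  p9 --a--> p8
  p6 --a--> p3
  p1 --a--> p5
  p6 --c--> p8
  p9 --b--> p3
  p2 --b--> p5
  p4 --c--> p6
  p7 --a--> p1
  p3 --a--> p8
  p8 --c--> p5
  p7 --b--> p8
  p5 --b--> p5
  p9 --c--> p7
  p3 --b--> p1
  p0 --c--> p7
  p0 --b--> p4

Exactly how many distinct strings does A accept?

19

The useful subgraph on states {p0, p1, p2, p3, p4, p6, p7, p8} is acyclic, so L(A) is finite; the longest accepting path visits 7 useful states, giving maximum string length 6.
Counting accepting paths from p2 by length: 1 of length 1, 1 of length 2, 5 of length 3, 7 of length 4, 4 of length 5, 1 of length 6. Total 19.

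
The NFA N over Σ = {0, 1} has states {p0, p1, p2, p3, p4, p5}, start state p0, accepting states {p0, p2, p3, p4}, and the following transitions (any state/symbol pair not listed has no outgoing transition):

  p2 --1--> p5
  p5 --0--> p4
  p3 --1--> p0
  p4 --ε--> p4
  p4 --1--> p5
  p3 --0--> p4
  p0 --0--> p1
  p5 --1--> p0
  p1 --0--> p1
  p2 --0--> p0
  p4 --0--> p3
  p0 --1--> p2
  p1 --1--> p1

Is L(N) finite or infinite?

State p0 is reachable from the start and can reach an accepting state, and it lies on the cycle p0 → p2 → p0.
Traversing that cycle any number of times yields accepted strings of unbounded length, so the language is infinite.

infinite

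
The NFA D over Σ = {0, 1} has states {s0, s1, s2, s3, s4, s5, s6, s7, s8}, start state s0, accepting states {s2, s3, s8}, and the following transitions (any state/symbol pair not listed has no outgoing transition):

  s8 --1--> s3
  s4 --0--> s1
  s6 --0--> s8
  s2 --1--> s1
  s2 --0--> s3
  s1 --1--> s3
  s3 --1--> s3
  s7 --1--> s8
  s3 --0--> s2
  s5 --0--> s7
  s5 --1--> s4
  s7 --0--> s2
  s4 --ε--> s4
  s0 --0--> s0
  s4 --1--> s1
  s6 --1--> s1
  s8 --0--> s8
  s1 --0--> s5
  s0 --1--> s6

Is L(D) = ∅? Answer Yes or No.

No

The string 10 is accepted: the run s0 → s6 → s8 ends in the accepting state s8.
Since at least one string is accepted, L(D) is not empty.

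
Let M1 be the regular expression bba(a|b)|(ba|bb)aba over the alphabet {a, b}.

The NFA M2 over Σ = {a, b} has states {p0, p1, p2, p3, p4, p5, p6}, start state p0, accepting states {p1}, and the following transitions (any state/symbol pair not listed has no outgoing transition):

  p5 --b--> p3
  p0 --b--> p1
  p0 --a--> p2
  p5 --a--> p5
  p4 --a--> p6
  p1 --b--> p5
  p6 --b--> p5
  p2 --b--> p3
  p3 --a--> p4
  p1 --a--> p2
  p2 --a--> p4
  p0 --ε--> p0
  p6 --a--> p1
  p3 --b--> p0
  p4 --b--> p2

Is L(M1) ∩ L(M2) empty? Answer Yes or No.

Converting the expression M1 to a DFA (subset construction, then merging equivalent states) gives the minimal DFA with states {r0, r1, r2, r3, r4, r5, r6, r7, r8, r9}, start state r0, accepting states {r8, r9} and transitions r0: a→r1, b→r2; r1: a→r1, b→r1; r2: a→r3, b→r4; r3: a→r5, b→r1; r4: a→r6, b→r1; r5: a→r1, b→r7; r6: a→r8, b→r9; r7: a→r8, b→r1; r8: a→r1, b→r1; r9: a→r8, b→r1.
Exploring the product automaton M1 × M2 from the start pair (r0, p0), following both machines on each input symbol, reaches 17 state pairs: (r0, p0), (r1, p2), (r2, p1), (r1, p4), (r1, p3), (r3, p2), (r4, p5), (r1, p6), (r1, p0), (r5, p4), (r6, p5), (r1, p1), (r1, p5), (r7, p2), (r8, p5), (r9, p3), (r8, p4).
M1 accepts in {r8, r9} and M2 accepts in {p1}; no reachable pair has both components accepting, so no string drives both machines to acceptance simultaneously and L(M1) ∩ L(M2) = ∅.
So no string is accepted by both, and the intersection is empty.

Yes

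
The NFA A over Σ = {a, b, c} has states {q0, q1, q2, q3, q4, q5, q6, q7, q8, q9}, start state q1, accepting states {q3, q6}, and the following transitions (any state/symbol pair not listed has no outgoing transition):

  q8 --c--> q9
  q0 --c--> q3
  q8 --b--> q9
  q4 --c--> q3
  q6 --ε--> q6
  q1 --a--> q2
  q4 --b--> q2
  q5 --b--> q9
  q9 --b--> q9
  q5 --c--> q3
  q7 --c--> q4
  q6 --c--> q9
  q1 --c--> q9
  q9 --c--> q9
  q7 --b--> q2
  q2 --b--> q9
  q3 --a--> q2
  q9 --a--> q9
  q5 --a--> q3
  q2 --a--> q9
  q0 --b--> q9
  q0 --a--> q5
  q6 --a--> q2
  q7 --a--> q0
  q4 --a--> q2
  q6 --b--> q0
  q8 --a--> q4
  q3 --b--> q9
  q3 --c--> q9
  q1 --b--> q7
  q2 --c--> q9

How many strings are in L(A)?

4

The useful subgraph on states {q0, q1, q3, q4, q5, q7} is acyclic, so L(A) is finite; the longest accepting path visits 5 useful states, giving maximum string length 4.
Counting accepting paths from q1 by length: 2 of length 3, 2 of length 4. Total 4.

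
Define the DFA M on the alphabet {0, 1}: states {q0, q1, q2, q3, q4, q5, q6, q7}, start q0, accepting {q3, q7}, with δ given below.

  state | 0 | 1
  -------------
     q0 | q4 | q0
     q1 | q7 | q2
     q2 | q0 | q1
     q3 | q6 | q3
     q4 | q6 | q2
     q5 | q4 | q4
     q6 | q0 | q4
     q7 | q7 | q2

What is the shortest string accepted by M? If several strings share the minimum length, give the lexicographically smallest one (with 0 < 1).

0110

A breadth-first search from q0 reaches an accepting state first via the path q0 → q4 → q2 → q1 → q7 on input 0110.
No string of length < 4 is accepted (BFS exhausts all shorter strings without reaching an accepting state), and 0110 is the lexicographically least accepting string of length 4.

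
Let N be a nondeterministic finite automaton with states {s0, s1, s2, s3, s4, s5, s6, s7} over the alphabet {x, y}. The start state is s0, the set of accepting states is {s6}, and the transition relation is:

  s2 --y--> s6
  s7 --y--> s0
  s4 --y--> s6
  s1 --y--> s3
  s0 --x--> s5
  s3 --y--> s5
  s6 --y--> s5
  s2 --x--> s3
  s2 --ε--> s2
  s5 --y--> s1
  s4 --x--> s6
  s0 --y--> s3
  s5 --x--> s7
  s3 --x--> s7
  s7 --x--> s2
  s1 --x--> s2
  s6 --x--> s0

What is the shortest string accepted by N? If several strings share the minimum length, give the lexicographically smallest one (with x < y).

xxxy

A breadth-first search from s0 reaches an accepting state first via the path s0 → s5 → s7 → s2 → s6 on input xxxy.
No string of length < 4 is accepted (BFS exhausts all shorter strings without reaching an accepting state), and xxxy is the lexicographically least accepting string of length 4.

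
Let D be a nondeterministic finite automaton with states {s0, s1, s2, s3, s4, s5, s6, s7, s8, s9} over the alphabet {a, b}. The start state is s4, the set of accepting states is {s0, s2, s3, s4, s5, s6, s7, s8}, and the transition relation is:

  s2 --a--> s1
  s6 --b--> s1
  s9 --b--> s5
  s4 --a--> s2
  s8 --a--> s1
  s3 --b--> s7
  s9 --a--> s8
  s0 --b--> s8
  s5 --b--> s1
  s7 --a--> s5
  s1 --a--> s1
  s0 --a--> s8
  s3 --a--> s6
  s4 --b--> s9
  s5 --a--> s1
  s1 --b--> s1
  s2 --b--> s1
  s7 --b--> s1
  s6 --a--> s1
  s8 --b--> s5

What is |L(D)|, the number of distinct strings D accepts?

5

The useful subgraph on states {s2, s4, s5, s8, s9} is acyclic, so L(D) is finite; the longest accepting path visits 4 useful states, giving maximum string length 3.
Counting accepting paths from s4 by length: 1 of length 0, 1 of length 1, 2 of length 2, 1 of length 3. Total 5.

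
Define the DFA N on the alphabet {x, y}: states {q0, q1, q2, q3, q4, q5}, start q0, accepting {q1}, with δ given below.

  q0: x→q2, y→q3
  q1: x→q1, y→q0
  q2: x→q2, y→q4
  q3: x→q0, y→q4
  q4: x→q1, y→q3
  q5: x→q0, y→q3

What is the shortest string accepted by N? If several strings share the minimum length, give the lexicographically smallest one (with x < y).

xyx

A breadth-first search from q0 reaches an accepting state first via the path q0 → q2 → q4 → q1 on input xyx.
No string of length < 3 is accepted (BFS exhausts all shorter strings without reaching an accepting state), and xyx is the lexicographically least accepting string of length 3.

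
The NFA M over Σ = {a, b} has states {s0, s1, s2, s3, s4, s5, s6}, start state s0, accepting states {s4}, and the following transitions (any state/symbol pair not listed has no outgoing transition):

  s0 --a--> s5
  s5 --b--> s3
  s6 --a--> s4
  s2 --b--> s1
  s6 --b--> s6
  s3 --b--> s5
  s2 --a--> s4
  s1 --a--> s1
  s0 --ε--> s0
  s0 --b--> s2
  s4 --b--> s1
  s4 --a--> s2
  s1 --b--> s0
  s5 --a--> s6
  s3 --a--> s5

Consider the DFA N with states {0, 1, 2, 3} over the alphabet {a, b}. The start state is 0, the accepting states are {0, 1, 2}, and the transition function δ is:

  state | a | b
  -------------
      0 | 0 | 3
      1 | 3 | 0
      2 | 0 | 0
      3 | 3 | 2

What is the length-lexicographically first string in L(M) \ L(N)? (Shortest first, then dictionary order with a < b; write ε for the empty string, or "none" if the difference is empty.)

The string ba is accepted by M but not by N.
No shorter string lies in the difference, and ba is the lexicographically first length-2 string in L(M) \ L(N).

ba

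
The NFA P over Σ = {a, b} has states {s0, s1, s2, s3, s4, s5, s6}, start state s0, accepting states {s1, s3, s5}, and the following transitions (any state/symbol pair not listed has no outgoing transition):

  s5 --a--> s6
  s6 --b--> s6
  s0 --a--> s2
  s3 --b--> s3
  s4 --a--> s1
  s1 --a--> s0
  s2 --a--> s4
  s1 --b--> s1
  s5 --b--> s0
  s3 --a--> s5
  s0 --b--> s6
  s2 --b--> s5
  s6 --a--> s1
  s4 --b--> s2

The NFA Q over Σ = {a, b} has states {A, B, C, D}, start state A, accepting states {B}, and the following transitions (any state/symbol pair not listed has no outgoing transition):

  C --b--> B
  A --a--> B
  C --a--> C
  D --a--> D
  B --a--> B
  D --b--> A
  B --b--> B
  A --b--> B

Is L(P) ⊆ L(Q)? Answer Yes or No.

Exploring the product automaton P × Q from the start pair (s0, A), following both machines on each input symbol, reaches 7 state pairs: (s0, A), (s2, B), (s6, B), (s4, B), (s5, B), (s1, B), (s0, B).
P accepts in {s1, s3, s5} and Q accepts in {B}. The reachable pairs whose P-component is accepting are (s5, B), (s1, B); in each of them the Q-component is accepting too, so the product for L(P) \ L(Q) (P-component accepting, Q-component rejecting) has no reachable accepting pair and the difference is empty.
Hence every string in L(P) is also in L(Q).

Yes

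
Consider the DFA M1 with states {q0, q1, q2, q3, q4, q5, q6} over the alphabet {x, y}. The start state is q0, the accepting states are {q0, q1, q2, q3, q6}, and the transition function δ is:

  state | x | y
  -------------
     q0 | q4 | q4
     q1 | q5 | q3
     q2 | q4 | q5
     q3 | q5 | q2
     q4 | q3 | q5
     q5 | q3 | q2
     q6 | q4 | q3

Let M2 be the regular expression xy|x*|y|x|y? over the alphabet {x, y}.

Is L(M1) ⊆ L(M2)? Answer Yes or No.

No

The string yx is in L(M1) but not in L(M2).
So L(M1) ⊄ L(M2).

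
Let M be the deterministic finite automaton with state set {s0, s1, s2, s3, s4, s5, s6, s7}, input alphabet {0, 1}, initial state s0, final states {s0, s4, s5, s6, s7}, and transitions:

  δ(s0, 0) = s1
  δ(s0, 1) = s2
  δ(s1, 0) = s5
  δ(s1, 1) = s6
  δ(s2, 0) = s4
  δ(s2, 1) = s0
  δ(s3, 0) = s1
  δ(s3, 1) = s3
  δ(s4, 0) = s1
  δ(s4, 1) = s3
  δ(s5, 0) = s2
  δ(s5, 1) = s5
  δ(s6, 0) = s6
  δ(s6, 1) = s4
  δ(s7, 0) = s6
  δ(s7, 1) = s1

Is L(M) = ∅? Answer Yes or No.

No

The empty string ε is accepted: the run s0 ends in the accepting state s0.
Since at least one string is accepted, L(M) is not empty.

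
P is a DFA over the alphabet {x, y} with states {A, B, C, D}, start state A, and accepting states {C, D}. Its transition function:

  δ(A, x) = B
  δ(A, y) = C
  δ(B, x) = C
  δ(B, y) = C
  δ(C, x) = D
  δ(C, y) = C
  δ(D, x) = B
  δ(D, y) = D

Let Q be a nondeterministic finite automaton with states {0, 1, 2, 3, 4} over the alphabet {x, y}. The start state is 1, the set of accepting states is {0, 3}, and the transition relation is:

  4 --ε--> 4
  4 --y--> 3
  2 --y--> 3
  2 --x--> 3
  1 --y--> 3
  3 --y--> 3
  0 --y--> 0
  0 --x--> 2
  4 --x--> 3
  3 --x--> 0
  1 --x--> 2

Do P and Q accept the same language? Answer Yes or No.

Exploring the product automaton P × Q from the start pair (A, 1), following both machines on each input symbol, reaches 4 state pairs: (A, 1), (B, 2), (C, 3), (D, 0).
P accepts in {C, D} and Q accepts in {0, 3}. In every reachable pair the two components are either both accepting — (C, 3), (D, 0) — or both non-accepting, so no string is accepted by exactly one of the machines: L(P) \ L(Q) and L(Q) \ L(P) are both empty.
Hence every string is accepted by P iff it is accepted by Q, and the two languages coincide.

Yes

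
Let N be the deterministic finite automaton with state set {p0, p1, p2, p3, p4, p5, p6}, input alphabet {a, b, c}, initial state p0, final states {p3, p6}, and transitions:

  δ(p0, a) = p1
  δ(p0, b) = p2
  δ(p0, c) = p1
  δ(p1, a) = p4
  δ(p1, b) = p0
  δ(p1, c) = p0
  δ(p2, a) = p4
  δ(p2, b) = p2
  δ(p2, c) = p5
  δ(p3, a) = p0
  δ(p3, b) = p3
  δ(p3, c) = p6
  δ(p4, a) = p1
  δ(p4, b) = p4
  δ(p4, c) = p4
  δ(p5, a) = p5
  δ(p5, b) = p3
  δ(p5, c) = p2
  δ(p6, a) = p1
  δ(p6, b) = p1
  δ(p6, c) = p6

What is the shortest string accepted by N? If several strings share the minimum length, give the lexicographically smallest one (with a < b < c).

A breadth-first search from p0 reaches an accepting state first via the path p0 → p2 → p5 → p3 on input bcb.
No string of length < 3 is accepted (BFS exhausts all shorter strings without reaching an accepting state), and bcb is the lexicographically least accepting string of length 3.

bcb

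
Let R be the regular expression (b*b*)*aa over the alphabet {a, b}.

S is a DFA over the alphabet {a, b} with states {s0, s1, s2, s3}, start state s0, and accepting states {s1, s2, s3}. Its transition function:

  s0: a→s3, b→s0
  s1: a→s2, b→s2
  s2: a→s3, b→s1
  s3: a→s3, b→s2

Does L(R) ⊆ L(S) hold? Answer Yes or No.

Converting the expression R to a DFA (subset construction, then merging equivalent states) gives the minimal DFA with states {r0, r1, r2, r3}, start state r0, accepting states {r2} and transitions r0: a→r1, b→r0; r1: a→r2, b→r3; r2: a→r3, b→r3; r3: a→r3, b→r3.
Exploring the product automaton R × S from the start pair (r0, s0), following both machines on each input symbol, reaches 6 state pairs: (r0, s0), (r1, s3), (r2, s3), (r3, s2), (r3, s3), (r3, s1).
R accepts in {r2} and S accepts in {s1, s2, s3}. The reachable pairs whose R-component is accepting are (r2, s3); in each of them the S-component is accepting too, so the product for L(R) \ L(S) (R-component accepting, S-component rejecting) has no reachable accepting pair and the difference is empty.
Hence every string in L(R) is also in L(S).

Yes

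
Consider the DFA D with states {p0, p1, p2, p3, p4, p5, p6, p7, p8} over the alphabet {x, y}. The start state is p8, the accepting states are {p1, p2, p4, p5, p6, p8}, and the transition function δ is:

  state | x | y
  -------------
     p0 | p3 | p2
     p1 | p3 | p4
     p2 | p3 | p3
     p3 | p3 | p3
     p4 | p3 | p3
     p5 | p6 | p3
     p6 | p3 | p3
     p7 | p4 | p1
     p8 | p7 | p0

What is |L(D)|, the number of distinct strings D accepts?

The useful subgraph on states {p0, p1, p2, p4, p7, p8} is acyclic, so L(D) is finite; the longest accepting path visits 4 useful states, giving maximum string length 3.
Counting accepting paths from p8 by length: 1 of length 0, 3 of length 2, 1 of length 3. Total 5.

5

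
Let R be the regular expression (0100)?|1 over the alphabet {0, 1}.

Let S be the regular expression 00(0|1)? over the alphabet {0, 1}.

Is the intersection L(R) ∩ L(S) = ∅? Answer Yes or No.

Yes

Converting the expression R to a DFA (subset construction, then merging equivalent states) gives the minimal DFA with states {r0, r1, r2, r3, r4, r5}, start state r0, accepting states {r0, r2} and transitions r0: 0→r1, 1→r2; r1: 0→r3, 1→r4; r2: 0→r3, 1→r3; r3: 0→r3, 1→r3; r4: 0→r5, 1→r3; r5: 0→r2, 1→r3.
Converting the expression S to a DFA (subset construction, then merging equivalent states) gives the minimal DFA with states {s0, s1, s2, s3, s4}, start state s0, accepting states {s3, s4} and transitions s0: 0→s1, 1→s2; s1: 0→s3, 1→s2; s2: 0→s2, 1→s2; s3: 0→s4, 1→s4; s4: 0→s2, 1→s2.
Exploring the product automaton R × S from the start pair (r0, s0), following both machines on each input symbol, reaches 8 state pairs: (r0, s0), (r1, s1), (r2, s2), (r3, s3), (r4, s2), (r3, s2), (r3, s4), (r5, s2).
R accepts in {r0, r2} and S accepts in {s3, s4}; no reachable pair has both components accepting, so no string drives both machines to acceptance simultaneously and L(R) ∩ L(S) = ∅.
So no string is accepted by both, and the intersection is empty.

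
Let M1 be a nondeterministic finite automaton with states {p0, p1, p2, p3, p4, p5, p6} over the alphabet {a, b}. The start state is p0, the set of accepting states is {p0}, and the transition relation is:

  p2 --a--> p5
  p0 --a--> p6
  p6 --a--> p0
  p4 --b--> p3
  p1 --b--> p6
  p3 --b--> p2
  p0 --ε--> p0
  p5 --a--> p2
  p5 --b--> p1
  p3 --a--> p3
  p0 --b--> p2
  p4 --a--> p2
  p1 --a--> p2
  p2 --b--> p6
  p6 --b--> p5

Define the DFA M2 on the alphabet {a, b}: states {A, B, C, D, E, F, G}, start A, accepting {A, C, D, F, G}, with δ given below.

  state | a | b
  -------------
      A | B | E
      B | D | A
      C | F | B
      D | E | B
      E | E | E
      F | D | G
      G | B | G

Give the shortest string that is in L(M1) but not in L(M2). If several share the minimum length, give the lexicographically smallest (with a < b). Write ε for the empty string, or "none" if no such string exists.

bba

The string bba is accepted by M1 but not by M2.
No shorter string lies in the difference, and bba is the lexicographically first length-3 string in L(M1) \ L(M2).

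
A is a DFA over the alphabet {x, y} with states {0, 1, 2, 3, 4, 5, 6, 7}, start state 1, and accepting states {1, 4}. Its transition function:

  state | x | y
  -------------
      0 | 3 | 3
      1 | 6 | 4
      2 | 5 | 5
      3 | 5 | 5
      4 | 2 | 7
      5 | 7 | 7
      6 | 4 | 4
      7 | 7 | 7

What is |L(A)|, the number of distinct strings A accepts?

The useful subgraph on states {1, 4, 6} is acyclic, so L(A) is finite; the longest accepting path visits 3 useful states, giving maximum string length 2.
Counting accepting paths from 1 by length: 1 of length 0, 1 of length 1, 2 of length 2. Total 4.

4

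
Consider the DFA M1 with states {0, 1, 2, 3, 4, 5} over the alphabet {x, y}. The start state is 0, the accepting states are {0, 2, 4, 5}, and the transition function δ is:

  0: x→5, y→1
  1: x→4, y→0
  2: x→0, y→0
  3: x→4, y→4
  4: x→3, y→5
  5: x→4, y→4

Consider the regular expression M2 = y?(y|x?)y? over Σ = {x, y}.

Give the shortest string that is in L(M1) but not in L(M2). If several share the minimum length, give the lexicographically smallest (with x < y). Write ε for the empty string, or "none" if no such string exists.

xx

The string xx is accepted by M1 but not by M2.
No shorter string lies in the difference, and xx is the lexicographically first length-2 string in L(M1) \ L(M2).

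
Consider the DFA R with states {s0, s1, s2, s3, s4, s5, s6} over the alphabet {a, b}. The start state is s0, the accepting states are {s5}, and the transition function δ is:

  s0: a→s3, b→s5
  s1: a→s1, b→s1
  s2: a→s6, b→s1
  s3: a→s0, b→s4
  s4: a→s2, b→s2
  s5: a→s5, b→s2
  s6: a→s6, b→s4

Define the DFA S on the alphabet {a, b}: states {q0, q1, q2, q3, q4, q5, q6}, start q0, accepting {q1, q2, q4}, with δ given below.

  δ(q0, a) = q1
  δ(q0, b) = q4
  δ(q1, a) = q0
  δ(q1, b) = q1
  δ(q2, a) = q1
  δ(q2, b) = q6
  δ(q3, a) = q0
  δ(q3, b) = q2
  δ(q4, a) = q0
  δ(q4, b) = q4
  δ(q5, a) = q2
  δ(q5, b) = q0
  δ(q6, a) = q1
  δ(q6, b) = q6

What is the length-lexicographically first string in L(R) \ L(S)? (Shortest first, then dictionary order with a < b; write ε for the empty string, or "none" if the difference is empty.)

The string ba is accepted by R but not by S.
No shorter string lies in the difference, and ba is the lexicographically first length-2 string in L(R) \ L(S).

ba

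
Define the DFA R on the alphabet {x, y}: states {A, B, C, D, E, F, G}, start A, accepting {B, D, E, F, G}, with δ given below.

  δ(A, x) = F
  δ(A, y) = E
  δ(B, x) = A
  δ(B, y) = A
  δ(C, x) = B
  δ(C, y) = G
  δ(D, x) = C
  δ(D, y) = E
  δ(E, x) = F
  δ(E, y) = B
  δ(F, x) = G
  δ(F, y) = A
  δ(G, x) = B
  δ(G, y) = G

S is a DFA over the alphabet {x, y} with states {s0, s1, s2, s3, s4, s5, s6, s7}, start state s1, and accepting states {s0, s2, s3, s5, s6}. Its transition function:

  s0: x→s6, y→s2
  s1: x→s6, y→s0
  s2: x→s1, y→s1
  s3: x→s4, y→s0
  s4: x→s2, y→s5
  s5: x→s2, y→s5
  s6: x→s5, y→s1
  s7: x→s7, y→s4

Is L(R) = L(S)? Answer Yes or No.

Yes

Exploring the product automaton R × S from the start pair (A, s1), following both machines on each input symbol, reaches 5 state pairs: (A, s1), (F, s6), (E, s0), (G, s5), (B, s2).
R accepts in {B, D, E, F, G} and S accepts in {s0, s2, s3, s5, s6}. In every reachable pair the two components are either both accepting — (F, s6), (E, s0), (G, s5), (B, s2) — or both non-accepting, so no string is accepted by exactly one of the machines: L(R) \ L(S) and L(S) \ L(R) are both empty.
Hence every string is accepted by R iff it is accepted by S, and the two languages coincide.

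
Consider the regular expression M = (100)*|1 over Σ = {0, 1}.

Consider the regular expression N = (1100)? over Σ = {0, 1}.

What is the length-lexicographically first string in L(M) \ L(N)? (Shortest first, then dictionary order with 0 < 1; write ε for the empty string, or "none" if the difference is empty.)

1

The string 1 is accepted by M but not by N.
No shorter string lies in the difference, and 1 is the lexicographically first length-1 string in L(M) \ L(N).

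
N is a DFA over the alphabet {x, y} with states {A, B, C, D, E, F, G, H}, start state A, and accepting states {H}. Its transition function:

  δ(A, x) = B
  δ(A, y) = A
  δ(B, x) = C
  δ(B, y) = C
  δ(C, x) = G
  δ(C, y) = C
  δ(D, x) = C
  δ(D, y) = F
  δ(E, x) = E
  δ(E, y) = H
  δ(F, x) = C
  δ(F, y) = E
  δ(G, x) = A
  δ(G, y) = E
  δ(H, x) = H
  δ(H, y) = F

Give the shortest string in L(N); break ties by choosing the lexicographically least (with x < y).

xxxyy

A breadth-first search from A reaches an accepting state first via the path A → B → C → G → E → H on input xxxyy.
No string of length < 5 is accepted (BFS exhausts all shorter strings without reaching an accepting state), and xxxyy is the lexicographically least accepting string of length 5.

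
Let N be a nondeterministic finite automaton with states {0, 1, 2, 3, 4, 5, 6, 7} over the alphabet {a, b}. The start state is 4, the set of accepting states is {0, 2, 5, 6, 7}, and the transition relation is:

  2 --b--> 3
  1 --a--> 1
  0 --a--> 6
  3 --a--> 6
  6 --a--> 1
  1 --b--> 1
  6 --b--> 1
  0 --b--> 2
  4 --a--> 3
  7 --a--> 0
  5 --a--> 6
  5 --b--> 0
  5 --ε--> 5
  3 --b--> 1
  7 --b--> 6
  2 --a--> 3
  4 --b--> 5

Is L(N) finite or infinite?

The useful states (reachable from 4 and able to reach an accepting state) are {0, 2, 3, 4, 5, 6}.
Restricted to these states the transition graph has no cycle, so every accepting path has bounded length and L is finite.

finite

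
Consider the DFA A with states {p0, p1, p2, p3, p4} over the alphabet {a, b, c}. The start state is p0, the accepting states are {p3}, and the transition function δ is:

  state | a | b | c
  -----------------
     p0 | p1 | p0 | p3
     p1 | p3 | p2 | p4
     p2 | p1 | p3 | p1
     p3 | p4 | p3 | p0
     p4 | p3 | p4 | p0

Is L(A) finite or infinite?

State p0 is reachable from the start and can reach an accepting state, and it lies on the cycle p0 → p0.
Traversing that cycle any number of times yields accepted strings of unbounded length, so the language is infinite.

infinite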